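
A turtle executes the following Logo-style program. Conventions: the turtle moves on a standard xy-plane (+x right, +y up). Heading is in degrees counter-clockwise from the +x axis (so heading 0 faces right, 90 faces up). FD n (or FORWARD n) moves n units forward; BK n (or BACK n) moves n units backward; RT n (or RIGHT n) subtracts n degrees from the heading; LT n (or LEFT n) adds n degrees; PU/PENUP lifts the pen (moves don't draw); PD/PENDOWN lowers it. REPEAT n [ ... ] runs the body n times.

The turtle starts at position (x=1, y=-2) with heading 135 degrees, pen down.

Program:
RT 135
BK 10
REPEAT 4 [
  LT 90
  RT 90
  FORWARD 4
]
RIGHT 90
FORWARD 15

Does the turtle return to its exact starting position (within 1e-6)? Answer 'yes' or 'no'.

Executing turtle program step by step:
Start: pos=(1,-2), heading=135, pen down
RT 135: heading 135 -> 0
BK 10: (1,-2) -> (-9,-2) [heading=0, draw]
REPEAT 4 [
  -- iteration 1/4 --
  LT 90: heading 0 -> 90
  RT 90: heading 90 -> 0
  FD 4: (-9,-2) -> (-5,-2) [heading=0, draw]
  -- iteration 2/4 --
  LT 90: heading 0 -> 90
  RT 90: heading 90 -> 0
  FD 4: (-5,-2) -> (-1,-2) [heading=0, draw]
  -- iteration 3/4 --
  LT 90: heading 0 -> 90
  RT 90: heading 90 -> 0
  FD 4: (-1,-2) -> (3,-2) [heading=0, draw]
  -- iteration 4/4 --
  LT 90: heading 0 -> 90
  RT 90: heading 90 -> 0
  FD 4: (3,-2) -> (7,-2) [heading=0, draw]
]
RT 90: heading 0 -> 270
FD 15: (7,-2) -> (7,-17) [heading=270, draw]
Final: pos=(7,-17), heading=270, 6 segment(s) drawn

Start position: (1, -2)
Final position: (7, -17)
Distance = 16.155; >= 1e-6 -> NOT closed

Answer: no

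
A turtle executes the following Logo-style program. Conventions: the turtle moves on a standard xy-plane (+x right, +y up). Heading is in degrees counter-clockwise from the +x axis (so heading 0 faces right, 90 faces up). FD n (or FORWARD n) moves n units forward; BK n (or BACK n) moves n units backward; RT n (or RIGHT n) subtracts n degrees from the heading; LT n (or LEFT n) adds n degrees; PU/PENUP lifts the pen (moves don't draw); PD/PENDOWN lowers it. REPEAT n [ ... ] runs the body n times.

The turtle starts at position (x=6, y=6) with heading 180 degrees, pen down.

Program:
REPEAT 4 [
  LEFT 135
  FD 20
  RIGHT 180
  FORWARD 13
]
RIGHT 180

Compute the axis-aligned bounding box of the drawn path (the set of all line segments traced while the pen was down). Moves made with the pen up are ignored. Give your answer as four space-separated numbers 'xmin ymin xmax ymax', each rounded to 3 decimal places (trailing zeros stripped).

Answer: -14 -20.092 20.142 6

Derivation:
Executing turtle program step by step:
Start: pos=(6,6), heading=180, pen down
REPEAT 4 [
  -- iteration 1/4 --
  LT 135: heading 180 -> 315
  FD 20: (6,6) -> (20.142,-8.142) [heading=315, draw]
  RT 180: heading 315 -> 135
  FD 13: (20.142,-8.142) -> (10.95,1.05) [heading=135, draw]
  -- iteration 2/4 --
  LT 135: heading 135 -> 270
  FD 20: (10.95,1.05) -> (10.95,-18.95) [heading=270, draw]
  RT 180: heading 270 -> 90
  FD 13: (10.95,-18.95) -> (10.95,-5.95) [heading=90, draw]
  -- iteration 3/4 --
  LT 135: heading 90 -> 225
  FD 20: (10.95,-5.95) -> (-3.192,-20.092) [heading=225, draw]
  RT 180: heading 225 -> 45
  FD 13: (-3.192,-20.092) -> (6,-10.899) [heading=45, draw]
  -- iteration 4/4 --
  LT 135: heading 45 -> 180
  FD 20: (6,-10.899) -> (-14,-10.899) [heading=180, draw]
  RT 180: heading 180 -> 0
  FD 13: (-14,-10.899) -> (-1,-10.899) [heading=0, draw]
]
RT 180: heading 0 -> 180
Final: pos=(-1,-10.899), heading=180, 8 segment(s) drawn

Segment endpoints: x in {-14, -3.192, -1, 6, 6, 10.95, 10.95, 20.142}, y in {-20.092, -18.95, -10.899, -10.899, -8.142, -5.95, 1.05, 6}
xmin=-14, ymin=-20.092, xmax=20.142, ymax=6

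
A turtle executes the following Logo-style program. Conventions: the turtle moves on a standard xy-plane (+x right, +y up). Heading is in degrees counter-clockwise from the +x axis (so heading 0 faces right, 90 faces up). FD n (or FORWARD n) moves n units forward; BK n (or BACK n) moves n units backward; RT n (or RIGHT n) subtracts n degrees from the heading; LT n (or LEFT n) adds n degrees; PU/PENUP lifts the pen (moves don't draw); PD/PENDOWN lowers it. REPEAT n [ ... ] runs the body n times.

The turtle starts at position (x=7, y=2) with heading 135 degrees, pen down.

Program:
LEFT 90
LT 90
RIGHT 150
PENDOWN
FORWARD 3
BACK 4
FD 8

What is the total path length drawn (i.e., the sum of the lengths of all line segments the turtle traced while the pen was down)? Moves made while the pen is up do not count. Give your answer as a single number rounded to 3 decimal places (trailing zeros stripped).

Answer: 15

Derivation:
Executing turtle program step by step:
Start: pos=(7,2), heading=135, pen down
LT 90: heading 135 -> 225
LT 90: heading 225 -> 315
RT 150: heading 315 -> 165
PD: pen down
FD 3: (7,2) -> (4.102,2.776) [heading=165, draw]
BK 4: (4.102,2.776) -> (7.966,1.741) [heading=165, draw]
FD 8: (7.966,1.741) -> (0.239,3.812) [heading=165, draw]
Final: pos=(0.239,3.812), heading=165, 3 segment(s) drawn

Segment lengths:
  seg 1: (7,2) -> (4.102,2.776), length = 3
  seg 2: (4.102,2.776) -> (7.966,1.741), length = 4
  seg 3: (7.966,1.741) -> (0.239,3.812), length = 8
Total = 15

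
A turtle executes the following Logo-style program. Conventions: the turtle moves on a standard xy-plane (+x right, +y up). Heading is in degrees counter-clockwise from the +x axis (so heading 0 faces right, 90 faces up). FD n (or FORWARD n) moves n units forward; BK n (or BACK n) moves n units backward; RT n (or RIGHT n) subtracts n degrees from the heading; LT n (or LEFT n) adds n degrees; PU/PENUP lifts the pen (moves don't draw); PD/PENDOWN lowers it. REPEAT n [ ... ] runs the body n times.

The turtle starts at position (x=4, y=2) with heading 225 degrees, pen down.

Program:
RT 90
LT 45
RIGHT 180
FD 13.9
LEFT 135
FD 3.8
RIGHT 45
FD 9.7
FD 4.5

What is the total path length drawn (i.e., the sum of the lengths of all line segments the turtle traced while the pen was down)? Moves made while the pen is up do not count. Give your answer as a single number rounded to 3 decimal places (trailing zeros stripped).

Executing turtle program step by step:
Start: pos=(4,2), heading=225, pen down
RT 90: heading 225 -> 135
LT 45: heading 135 -> 180
RT 180: heading 180 -> 0
FD 13.9: (4,2) -> (17.9,2) [heading=0, draw]
LT 135: heading 0 -> 135
FD 3.8: (17.9,2) -> (15.213,4.687) [heading=135, draw]
RT 45: heading 135 -> 90
FD 9.7: (15.213,4.687) -> (15.213,14.387) [heading=90, draw]
FD 4.5: (15.213,14.387) -> (15.213,18.887) [heading=90, draw]
Final: pos=(15.213,18.887), heading=90, 4 segment(s) drawn

Segment lengths:
  seg 1: (4,2) -> (17.9,2), length = 13.9
  seg 2: (17.9,2) -> (15.213,4.687), length = 3.8
  seg 3: (15.213,4.687) -> (15.213,14.387), length = 9.7
  seg 4: (15.213,14.387) -> (15.213,18.887), length = 4.5
Total = 31.9

Answer: 31.9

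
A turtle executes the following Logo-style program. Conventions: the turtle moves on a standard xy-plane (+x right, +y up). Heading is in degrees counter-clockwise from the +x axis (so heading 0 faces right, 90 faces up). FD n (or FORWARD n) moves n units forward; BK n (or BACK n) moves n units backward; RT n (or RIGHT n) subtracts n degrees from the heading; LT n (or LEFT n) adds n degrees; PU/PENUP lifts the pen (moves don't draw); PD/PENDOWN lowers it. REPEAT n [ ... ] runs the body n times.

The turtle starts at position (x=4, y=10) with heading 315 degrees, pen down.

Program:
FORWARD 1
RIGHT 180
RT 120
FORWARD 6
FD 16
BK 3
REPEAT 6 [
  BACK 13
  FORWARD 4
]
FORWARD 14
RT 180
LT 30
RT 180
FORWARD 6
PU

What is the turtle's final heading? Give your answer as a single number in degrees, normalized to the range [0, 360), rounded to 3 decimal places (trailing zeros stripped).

Answer: 45

Derivation:
Executing turtle program step by step:
Start: pos=(4,10), heading=315, pen down
FD 1: (4,10) -> (4.707,9.293) [heading=315, draw]
RT 180: heading 315 -> 135
RT 120: heading 135 -> 15
FD 6: (4.707,9.293) -> (10.503,10.846) [heading=15, draw]
FD 16: (10.503,10.846) -> (25.957,14.987) [heading=15, draw]
BK 3: (25.957,14.987) -> (23.06,14.21) [heading=15, draw]
REPEAT 6 [
  -- iteration 1/6 --
  BK 13: (23.06,14.21) -> (10.503,10.846) [heading=15, draw]
  FD 4: (10.503,10.846) -> (14.366,11.881) [heading=15, draw]
  -- iteration 2/6 --
  BK 13: (14.366,11.881) -> (1.809,8.516) [heading=15, draw]
  FD 4: (1.809,8.516) -> (5.673,9.552) [heading=15, draw]
  -- iteration 3/6 --
  BK 13: (5.673,9.552) -> (-6.884,6.187) [heading=15, draw]
  FD 4: (-6.884,6.187) -> (-3.02,7.222) [heading=15, draw]
  -- iteration 4/6 --
  BK 13: (-3.02,7.222) -> (-15.577,3.858) [heading=15, draw]
  FD 4: (-15.577,3.858) -> (-11.714,4.893) [heading=15, draw]
  -- iteration 5/6 --
  BK 13: (-11.714,4.893) -> (-24.271,1.528) [heading=15, draw]
  FD 4: (-24.271,1.528) -> (-20.407,2.564) [heading=15, draw]
  -- iteration 6/6 --
  BK 13: (-20.407,2.564) -> (-32.964,-0.801) [heading=15, draw]
  FD 4: (-32.964,-0.801) -> (-29.1,0.234) [heading=15, draw]
]
FD 14: (-29.1,0.234) -> (-15.577,3.858) [heading=15, draw]
RT 180: heading 15 -> 195
LT 30: heading 195 -> 225
RT 180: heading 225 -> 45
FD 6: (-15.577,3.858) -> (-11.335,8.1) [heading=45, draw]
PU: pen up
Final: pos=(-11.335,8.1), heading=45, 18 segment(s) drawn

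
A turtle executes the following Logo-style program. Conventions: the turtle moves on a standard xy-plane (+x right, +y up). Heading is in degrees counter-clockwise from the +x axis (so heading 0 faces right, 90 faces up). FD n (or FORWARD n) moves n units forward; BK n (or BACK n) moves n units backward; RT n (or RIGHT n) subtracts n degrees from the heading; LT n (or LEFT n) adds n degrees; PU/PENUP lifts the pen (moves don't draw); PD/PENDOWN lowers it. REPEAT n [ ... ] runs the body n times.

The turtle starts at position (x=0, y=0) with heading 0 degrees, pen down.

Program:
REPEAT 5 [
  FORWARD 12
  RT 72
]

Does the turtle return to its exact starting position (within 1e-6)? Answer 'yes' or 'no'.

Answer: yes

Derivation:
Executing turtle program step by step:
Start: pos=(0,0), heading=0, pen down
REPEAT 5 [
  -- iteration 1/5 --
  FD 12: (0,0) -> (12,0) [heading=0, draw]
  RT 72: heading 0 -> 288
  -- iteration 2/5 --
  FD 12: (12,0) -> (15.708,-11.413) [heading=288, draw]
  RT 72: heading 288 -> 216
  -- iteration 3/5 --
  FD 12: (15.708,-11.413) -> (6,-18.466) [heading=216, draw]
  RT 72: heading 216 -> 144
  -- iteration 4/5 --
  FD 12: (6,-18.466) -> (-3.708,-11.413) [heading=144, draw]
  RT 72: heading 144 -> 72
  -- iteration 5/5 --
  FD 12: (-3.708,-11.413) -> (0,0) [heading=72, draw]
  RT 72: heading 72 -> 0
]
Final: pos=(0,0), heading=0, 5 segment(s) drawn

Start position: (0, 0)
Final position: (0, 0)
Distance = 0; < 1e-6 -> CLOSED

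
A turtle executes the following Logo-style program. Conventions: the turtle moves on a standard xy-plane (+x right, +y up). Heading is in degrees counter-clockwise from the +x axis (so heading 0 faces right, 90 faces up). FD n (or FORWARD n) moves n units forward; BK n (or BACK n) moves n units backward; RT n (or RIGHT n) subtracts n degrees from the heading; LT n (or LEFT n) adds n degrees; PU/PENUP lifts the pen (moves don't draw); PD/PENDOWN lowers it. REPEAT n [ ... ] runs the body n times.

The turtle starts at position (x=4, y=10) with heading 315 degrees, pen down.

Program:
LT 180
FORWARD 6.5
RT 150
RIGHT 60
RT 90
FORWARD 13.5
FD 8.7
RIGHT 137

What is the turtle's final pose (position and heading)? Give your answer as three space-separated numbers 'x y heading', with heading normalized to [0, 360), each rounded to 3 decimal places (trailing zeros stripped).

Executing turtle program step by step:
Start: pos=(4,10), heading=315, pen down
LT 180: heading 315 -> 135
FD 6.5: (4,10) -> (-0.596,14.596) [heading=135, draw]
RT 150: heading 135 -> 345
RT 60: heading 345 -> 285
RT 90: heading 285 -> 195
FD 13.5: (-0.596,14.596) -> (-13.636,11.102) [heading=195, draw]
FD 8.7: (-13.636,11.102) -> (-22.04,8.85) [heading=195, draw]
RT 137: heading 195 -> 58
Final: pos=(-22.04,8.85), heading=58, 3 segment(s) drawn

Answer: -22.04 8.85 58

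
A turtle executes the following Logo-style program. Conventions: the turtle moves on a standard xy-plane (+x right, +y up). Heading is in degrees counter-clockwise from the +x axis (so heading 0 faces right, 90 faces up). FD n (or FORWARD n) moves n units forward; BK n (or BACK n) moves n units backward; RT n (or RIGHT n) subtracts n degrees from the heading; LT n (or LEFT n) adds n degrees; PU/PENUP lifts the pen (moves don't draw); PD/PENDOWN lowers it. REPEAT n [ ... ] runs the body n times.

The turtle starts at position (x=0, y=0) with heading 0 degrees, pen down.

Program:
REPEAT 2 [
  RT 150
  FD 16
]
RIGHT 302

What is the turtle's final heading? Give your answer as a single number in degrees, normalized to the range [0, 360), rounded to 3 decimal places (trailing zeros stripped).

Executing turtle program step by step:
Start: pos=(0,0), heading=0, pen down
REPEAT 2 [
  -- iteration 1/2 --
  RT 150: heading 0 -> 210
  FD 16: (0,0) -> (-13.856,-8) [heading=210, draw]
  -- iteration 2/2 --
  RT 150: heading 210 -> 60
  FD 16: (-13.856,-8) -> (-5.856,5.856) [heading=60, draw]
]
RT 302: heading 60 -> 118
Final: pos=(-5.856,5.856), heading=118, 2 segment(s) drawn

Answer: 118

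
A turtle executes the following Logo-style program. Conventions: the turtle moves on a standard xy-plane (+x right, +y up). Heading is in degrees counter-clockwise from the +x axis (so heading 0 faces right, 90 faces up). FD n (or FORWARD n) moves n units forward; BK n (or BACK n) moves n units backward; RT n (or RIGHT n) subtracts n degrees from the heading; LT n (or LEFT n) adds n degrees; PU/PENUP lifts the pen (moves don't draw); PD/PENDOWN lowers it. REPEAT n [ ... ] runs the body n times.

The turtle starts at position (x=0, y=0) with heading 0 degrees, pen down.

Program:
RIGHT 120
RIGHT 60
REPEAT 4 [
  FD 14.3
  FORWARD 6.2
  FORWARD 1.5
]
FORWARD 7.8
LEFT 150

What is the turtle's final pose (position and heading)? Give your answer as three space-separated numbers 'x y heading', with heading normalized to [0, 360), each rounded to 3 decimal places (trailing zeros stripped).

Executing turtle program step by step:
Start: pos=(0,0), heading=0, pen down
RT 120: heading 0 -> 240
RT 60: heading 240 -> 180
REPEAT 4 [
  -- iteration 1/4 --
  FD 14.3: (0,0) -> (-14.3,0) [heading=180, draw]
  FD 6.2: (-14.3,0) -> (-20.5,0) [heading=180, draw]
  FD 1.5: (-20.5,0) -> (-22,0) [heading=180, draw]
  -- iteration 2/4 --
  FD 14.3: (-22,0) -> (-36.3,0) [heading=180, draw]
  FD 6.2: (-36.3,0) -> (-42.5,0) [heading=180, draw]
  FD 1.5: (-42.5,0) -> (-44,0) [heading=180, draw]
  -- iteration 3/4 --
  FD 14.3: (-44,0) -> (-58.3,0) [heading=180, draw]
  FD 6.2: (-58.3,0) -> (-64.5,0) [heading=180, draw]
  FD 1.5: (-64.5,0) -> (-66,0) [heading=180, draw]
  -- iteration 4/4 --
  FD 14.3: (-66,0) -> (-80.3,0) [heading=180, draw]
  FD 6.2: (-80.3,0) -> (-86.5,0) [heading=180, draw]
  FD 1.5: (-86.5,0) -> (-88,0) [heading=180, draw]
]
FD 7.8: (-88,0) -> (-95.8,0) [heading=180, draw]
LT 150: heading 180 -> 330
Final: pos=(-95.8,0), heading=330, 13 segment(s) drawn

Answer: -95.8 0 330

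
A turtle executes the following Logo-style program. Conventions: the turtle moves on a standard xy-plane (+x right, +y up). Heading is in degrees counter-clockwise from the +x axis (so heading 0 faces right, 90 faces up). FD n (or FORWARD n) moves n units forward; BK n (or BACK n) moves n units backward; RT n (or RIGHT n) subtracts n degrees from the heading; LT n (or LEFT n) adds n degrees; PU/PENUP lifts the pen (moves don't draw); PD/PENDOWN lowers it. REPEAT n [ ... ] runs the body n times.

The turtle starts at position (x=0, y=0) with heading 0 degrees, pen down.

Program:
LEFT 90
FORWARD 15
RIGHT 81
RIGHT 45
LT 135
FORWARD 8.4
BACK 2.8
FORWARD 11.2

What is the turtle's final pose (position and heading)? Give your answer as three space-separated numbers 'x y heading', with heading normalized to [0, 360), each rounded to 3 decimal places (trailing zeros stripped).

Executing turtle program step by step:
Start: pos=(0,0), heading=0, pen down
LT 90: heading 0 -> 90
FD 15: (0,0) -> (0,15) [heading=90, draw]
RT 81: heading 90 -> 9
RT 45: heading 9 -> 324
LT 135: heading 324 -> 99
FD 8.4: (0,15) -> (-1.314,23.297) [heading=99, draw]
BK 2.8: (-1.314,23.297) -> (-0.876,20.531) [heading=99, draw]
FD 11.2: (-0.876,20.531) -> (-2.628,31.593) [heading=99, draw]
Final: pos=(-2.628,31.593), heading=99, 4 segment(s) drawn

Answer: -2.628 31.593 99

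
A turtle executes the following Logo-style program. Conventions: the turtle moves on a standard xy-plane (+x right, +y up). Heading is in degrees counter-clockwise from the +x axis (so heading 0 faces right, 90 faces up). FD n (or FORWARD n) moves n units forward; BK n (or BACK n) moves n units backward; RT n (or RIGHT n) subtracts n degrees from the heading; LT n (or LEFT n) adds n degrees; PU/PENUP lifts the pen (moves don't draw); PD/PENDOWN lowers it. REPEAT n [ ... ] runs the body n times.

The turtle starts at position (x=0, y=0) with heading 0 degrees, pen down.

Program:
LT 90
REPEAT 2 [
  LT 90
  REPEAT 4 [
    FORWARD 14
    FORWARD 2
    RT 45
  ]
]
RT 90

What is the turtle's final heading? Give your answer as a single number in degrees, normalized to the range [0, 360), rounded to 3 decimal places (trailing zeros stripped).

Executing turtle program step by step:
Start: pos=(0,0), heading=0, pen down
LT 90: heading 0 -> 90
REPEAT 2 [
  -- iteration 1/2 --
  LT 90: heading 90 -> 180
  REPEAT 4 [
    -- iteration 1/4 --
    FD 14: (0,0) -> (-14,0) [heading=180, draw]
    FD 2: (-14,0) -> (-16,0) [heading=180, draw]
    RT 45: heading 180 -> 135
    -- iteration 2/4 --
    FD 14: (-16,0) -> (-25.899,9.899) [heading=135, draw]
    FD 2: (-25.899,9.899) -> (-27.314,11.314) [heading=135, draw]
    RT 45: heading 135 -> 90
    -- iteration 3/4 --
    FD 14: (-27.314,11.314) -> (-27.314,25.314) [heading=90, draw]
    FD 2: (-27.314,25.314) -> (-27.314,27.314) [heading=90, draw]
    RT 45: heading 90 -> 45
    -- iteration 4/4 --
    FD 14: (-27.314,27.314) -> (-17.414,37.213) [heading=45, draw]
    FD 2: (-17.414,37.213) -> (-16,38.627) [heading=45, draw]
    RT 45: heading 45 -> 0
  ]
  -- iteration 2/2 --
  LT 90: heading 0 -> 90
  REPEAT 4 [
    -- iteration 1/4 --
    FD 14: (-16,38.627) -> (-16,52.627) [heading=90, draw]
    FD 2: (-16,52.627) -> (-16,54.627) [heading=90, draw]
    RT 45: heading 90 -> 45
    -- iteration 2/4 --
    FD 14: (-16,54.627) -> (-6.101,64.527) [heading=45, draw]
    FD 2: (-6.101,64.527) -> (-4.686,65.941) [heading=45, draw]
    RT 45: heading 45 -> 0
    -- iteration 3/4 --
    FD 14: (-4.686,65.941) -> (9.314,65.941) [heading=0, draw]
    FD 2: (9.314,65.941) -> (11.314,65.941) [heading=0, draw]
    RT 45: heading 0 -> 315
    -- iteration 4/4 --
    FD 14: (11.314,65.941) -> (21.213,56.042) [heading=315, draw]
    FD 2: (21.213,56.042) -> (22.627,54.627) [heading=315, draw]
    RT 45: heading 315 -> 270
  ]
]
RT 90: heading 270 -> 180
Final: pos=(22.627,54.627), heading=180, 16 segment(s) drawn

Answer: 180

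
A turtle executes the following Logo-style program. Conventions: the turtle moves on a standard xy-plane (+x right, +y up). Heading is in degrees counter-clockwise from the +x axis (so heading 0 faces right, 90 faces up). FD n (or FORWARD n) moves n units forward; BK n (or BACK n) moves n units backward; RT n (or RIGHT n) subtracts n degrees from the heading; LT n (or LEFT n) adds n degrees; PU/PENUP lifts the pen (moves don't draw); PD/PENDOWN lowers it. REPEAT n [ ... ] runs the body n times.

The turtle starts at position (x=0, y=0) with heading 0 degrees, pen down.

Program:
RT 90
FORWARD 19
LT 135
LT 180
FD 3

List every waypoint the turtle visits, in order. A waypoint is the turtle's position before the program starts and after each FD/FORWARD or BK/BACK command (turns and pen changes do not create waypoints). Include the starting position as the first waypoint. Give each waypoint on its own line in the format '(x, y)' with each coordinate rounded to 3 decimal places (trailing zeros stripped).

Answer: (0, 0)
(0, -19)
(-2.121, -21.121)

Derivation:
Executing turtle program step by step:
Start: pos=(0,0), heading=0, pen down
RT 90: heading 0 -> 270
FD 19: (0,0) -> (0,-19) [heading=270, draw]
LT 135: heading 270 -> 45
LT 180: heading 45 -> 225
FD 3: (0,-19) -> (-2.121,-21.121) [heading=225, draw]
Final: pos=(-2.121,-21.121), heading=225, 2 segment(s) drawn
Waypoints (3 total):
(0, 0)
(0, -19)
(-2.121, -21.121)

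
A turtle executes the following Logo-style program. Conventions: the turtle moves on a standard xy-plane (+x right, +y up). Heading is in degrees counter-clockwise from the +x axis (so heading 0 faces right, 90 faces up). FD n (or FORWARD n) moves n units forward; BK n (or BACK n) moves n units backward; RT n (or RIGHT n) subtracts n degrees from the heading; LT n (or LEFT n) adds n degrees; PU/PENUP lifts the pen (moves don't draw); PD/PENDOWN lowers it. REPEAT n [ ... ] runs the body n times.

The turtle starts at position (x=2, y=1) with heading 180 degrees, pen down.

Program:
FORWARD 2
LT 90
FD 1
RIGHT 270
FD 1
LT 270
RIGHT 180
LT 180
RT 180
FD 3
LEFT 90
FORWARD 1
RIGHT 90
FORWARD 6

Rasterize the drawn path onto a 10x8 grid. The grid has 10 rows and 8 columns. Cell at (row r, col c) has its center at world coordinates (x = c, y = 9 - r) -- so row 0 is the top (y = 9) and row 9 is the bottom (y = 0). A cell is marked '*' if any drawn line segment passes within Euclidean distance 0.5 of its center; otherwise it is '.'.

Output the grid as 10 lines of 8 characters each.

Segment 0: (2,1) -> (0,1)
Segment 1: (0,1) -> (-0,0)
Segment 2: (-0,0) -> (1,0)
Segment 3: (1,0) -> (1,3)
Segment 4: (1,3) -> (0,3)
Segment 5: (0,3) -> (0,9)

Answer: *.......
*.......
*.......
*.......
*.......
*.......
**......
.*......
***.....
**......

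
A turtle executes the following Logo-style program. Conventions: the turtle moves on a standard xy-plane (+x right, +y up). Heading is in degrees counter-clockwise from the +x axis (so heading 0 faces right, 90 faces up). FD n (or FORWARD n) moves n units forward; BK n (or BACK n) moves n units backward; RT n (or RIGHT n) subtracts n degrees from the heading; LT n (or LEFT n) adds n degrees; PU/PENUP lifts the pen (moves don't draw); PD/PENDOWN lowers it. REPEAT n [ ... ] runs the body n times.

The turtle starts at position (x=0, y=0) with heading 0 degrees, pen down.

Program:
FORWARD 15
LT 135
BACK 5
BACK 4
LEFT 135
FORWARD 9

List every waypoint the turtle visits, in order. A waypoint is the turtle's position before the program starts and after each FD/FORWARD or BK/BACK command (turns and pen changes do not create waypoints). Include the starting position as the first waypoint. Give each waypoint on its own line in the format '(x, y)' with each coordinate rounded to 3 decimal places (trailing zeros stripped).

Answer: (0, 0)
(15, 0)
(18.536, -3.536)
(21.364, -6.364)
(21.364, -15.364)

Derivation:
Executing turtle program step by step:
Start: pos=(0,0), heading=0, pen down
FD 15: (0,0) -> (15,0) [heading=0, draw]
LT 135: heading 0 -> 135
BK 5: (15,0) -> (18.536,-3.536) [heading=135, draw]
BK 4: (18.536,-3.536) -> (21.364,-6.364) [heading=135, draw]
LT 135: heading 135 -> 270
FD 9: (21.364,-6.364) -> (21.364,-15.364) [heading=270, draw]
Final: pos=(21.364,-15.364), heading=270, 4 segment(s) drawn
Waypoints (5 total):
(0, 0)
(15, 0)
(18.536, -3.536)
(21.364, -6.364)
(21.364, -15.364)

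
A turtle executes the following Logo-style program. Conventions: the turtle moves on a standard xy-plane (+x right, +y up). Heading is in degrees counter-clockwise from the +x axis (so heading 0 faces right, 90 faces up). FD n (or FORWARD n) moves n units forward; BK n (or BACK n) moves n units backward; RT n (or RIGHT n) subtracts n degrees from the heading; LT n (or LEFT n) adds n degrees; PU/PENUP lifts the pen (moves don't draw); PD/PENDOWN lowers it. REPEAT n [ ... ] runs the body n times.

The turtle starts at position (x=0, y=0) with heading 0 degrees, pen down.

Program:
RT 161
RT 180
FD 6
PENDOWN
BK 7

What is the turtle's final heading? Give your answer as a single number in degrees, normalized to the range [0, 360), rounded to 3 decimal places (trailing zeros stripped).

Answer: 19

Derivation:
Executing turtle program step by step:
Start: pos=(0,0), heading=0, pen down
RT 161: heading 0 -> 199
RT 180: heading 199 -> 19
FD 6: (0,0) -> (5.673,1.953) [heading=19, draw]
PD: pen down
BK 7: (5.673,1.953) -> (-0.946,-0.326) [heading=19, draw]
Final: pos=(-0.946,-0.326), heading=19, 2 segment(s) drawn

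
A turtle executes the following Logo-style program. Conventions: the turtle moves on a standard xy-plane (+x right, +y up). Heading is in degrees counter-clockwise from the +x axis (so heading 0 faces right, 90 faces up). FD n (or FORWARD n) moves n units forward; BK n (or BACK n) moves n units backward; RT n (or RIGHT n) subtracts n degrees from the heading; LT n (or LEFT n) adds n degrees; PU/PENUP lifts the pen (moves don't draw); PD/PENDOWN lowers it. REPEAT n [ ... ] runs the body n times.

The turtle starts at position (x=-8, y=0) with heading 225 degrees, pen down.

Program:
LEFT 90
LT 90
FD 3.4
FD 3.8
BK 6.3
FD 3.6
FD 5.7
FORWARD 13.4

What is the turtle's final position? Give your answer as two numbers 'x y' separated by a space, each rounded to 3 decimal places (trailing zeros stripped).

Executing turtle program step by step:
Start: pos=(-8,0), heading=225, pen down
LT 90: heading 225 -> 315
LT 90: heading 315 -> 45
FD 3.4: (-8,0) -> (-5.596,2.404) [heading=45, draw]
FD 3.8: (-5.596,2.404) -> (-2.909,5.091) [heading=45, draw]
BK 6.3: (-2.909,5.091) -> (-7.364,0.636) [heading=45, draw]
FD 3.6: (-7.364,0.636) -> (-4.818,3.182) [heading=45, draw]
FD 5.7: (-4.818,3.182) -> (-0.788,7.212) [heading=45, draw]
FD 13.4: (-0.788,7.212) -> (8.688,16.688) [heading=45, draw]
Final: pos=(8.688,16.688), heading=45, 6 segment(s) drawn

Answer: 8.688 16.688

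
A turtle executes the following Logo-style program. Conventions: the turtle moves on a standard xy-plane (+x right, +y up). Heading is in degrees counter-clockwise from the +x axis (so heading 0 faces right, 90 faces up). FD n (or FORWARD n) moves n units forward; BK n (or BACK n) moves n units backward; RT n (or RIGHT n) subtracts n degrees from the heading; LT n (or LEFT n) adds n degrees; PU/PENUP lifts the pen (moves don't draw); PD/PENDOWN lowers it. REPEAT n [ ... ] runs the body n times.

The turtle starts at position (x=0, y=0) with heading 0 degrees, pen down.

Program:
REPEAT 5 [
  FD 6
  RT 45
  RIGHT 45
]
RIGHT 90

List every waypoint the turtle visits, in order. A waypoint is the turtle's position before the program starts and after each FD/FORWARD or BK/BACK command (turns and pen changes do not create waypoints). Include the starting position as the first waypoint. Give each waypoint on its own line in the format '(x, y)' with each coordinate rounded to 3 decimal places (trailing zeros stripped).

Answer: (0, 0)
(6, 0)
(6, -6)
(0, -6)
(0, 0)
(6, 0)

Derivation:
Executing turtle program step by step:
Start: pos=(0,0), heading=0, pen down
REPEAT 5 [
  -- iteration 1/5 --
  FD 6: (0,0) -> (6,0) [heading=0, draw]
  RT 45: heading 0 -> 315
  RT 45: heading 315 -> 270
  -- iteration 2/5 --
  FD 6: (6,0) -> (6,-6) [heading=270, draw]
  RT 45: heading 270 -> 225
  RT 45: heading 225 -> 180
  -- iteration 3/5 --
  FD 6: (6,-6) -> (0,-6) [heading=180, draw]
  RT 45: heading 180 -> 135
  RT 45: heading 135 -> 90
  -- iteration 4/5 --
  FD 6: (0,-6) -> (0,0) [heading=90, draw]
  RT 45: heading 90 -> 45
  RT 45: heading 45 -> 0
  -- iteration 5/5 --
  FD 6: (0,0) -> (6,0) [heading=0, draw]
  RT 45: heading 0 -> 315
  RT 45: heading 315 -> 270
]
RT 90: heading 270 -> 180
Final: pos=(6,0), heading=180, 5 segment(s) drawn
Waypoints (6 total):
(0, 0)
(6, 0)
(6, -6)
(0, -6)
(0, 0)
(6, 0)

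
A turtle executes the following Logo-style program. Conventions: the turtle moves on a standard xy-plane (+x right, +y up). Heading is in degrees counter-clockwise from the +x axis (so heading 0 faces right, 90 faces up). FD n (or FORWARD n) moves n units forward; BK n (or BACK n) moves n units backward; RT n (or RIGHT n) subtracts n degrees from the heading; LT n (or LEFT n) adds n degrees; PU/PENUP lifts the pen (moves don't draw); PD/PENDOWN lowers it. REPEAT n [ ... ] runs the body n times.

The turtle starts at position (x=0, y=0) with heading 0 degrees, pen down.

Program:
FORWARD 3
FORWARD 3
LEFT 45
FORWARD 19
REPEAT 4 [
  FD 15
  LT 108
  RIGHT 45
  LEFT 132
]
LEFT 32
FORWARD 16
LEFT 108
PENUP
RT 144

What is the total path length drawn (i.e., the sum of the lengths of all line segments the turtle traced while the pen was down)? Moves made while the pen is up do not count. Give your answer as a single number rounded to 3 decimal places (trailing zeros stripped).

Executing turtle program step by step:
Start: pos=(0,0), heading=0, pen down
FD 3: (0,0) -> (3,0) [heading=0, draw]
FD 3: (3,0) -> (6,0) [heading=0, draw]
LT 45: heading 0 -> 45
FD 19: (6,0) -> (19.435,13.435) [heading=45, draw]
REPEAT 4 [
  -- iteration 1/4 --
  FD 15: (19.435,13.435) -> (30.042,24.042) [heading=45, draw]
  LT 108: heading 45 -> 153
  RT 45: heading 153 -> 108
  LT 132: heading 108 -> 240
  -- iteration 2/4 --
  FD 15: (30.042,24.042) -> (22.542,11.051) [heading=240, draw]
  LT 108: heading 240 -> 348
  RT 45: heading 348 -> 303
  LT 132: heading 303 -> 75
  -- iteration 3/4 --
  FD 15: (22.542,11.051) -> (26.424,25.54) [heading=75, draw]
  LT 108: heading 75 -> 183
  RT 45: heading 183 -> 138
  LT 132: heading 138 -> 270
  -- iteration 4/4 --
  FD 15: (26.424,25.54) -> (26.424,10.54) [heading=270, draw]
  LT 108: heading 270 -> 18
  RT 45: heading 18 -> 333
  LT 132: heading 333 -> 105
]
LT 32: heading 105 -> 137
FD 16: (26.424,10.54) -> (14.722,21.452) [heading=137, draw]
LT 108: heading 137 -> 245
PU: pen up
RT 144: heading 245 -> 101
Final: pos=(14.722,21.452), heading=101, 8 segment(s) drawn

Segment lengths:
  seg 1: (0,0) -> (3,0), length = 3
  seg 2: (3,0) -> (6,0), length = 3
  seg 3: (6,0) -> (19.435,13.435), length = 19
  seg 4: (19.435,13.435) -> (30.042,24.042), length = 15
  seg 5: (30.042,24.042) -> (22.542,11.051), length = 15
  seg 6: (22.542,11.051) -> (26.424,25.54), length = 15
  seg 7: (26.424,25.54) -> (26.424,10.54), length = 15
  seg 8: (26.424,10.54) -> (14.722,21.452), length = 16
Total = 101

Answer: 101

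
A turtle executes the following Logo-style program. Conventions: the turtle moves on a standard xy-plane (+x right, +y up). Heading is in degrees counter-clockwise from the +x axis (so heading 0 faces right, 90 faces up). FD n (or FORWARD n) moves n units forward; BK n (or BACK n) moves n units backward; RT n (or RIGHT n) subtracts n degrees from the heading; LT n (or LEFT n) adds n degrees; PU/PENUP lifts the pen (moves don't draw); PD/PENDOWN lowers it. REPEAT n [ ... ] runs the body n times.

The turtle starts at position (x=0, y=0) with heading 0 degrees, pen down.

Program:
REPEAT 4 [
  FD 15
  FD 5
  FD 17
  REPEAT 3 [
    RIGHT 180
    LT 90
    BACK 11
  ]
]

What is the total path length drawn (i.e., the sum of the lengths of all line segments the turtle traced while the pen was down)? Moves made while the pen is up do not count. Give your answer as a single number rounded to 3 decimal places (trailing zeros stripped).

Executing turtle program step by step:
Start: pos=(0,0), heading=0, pen down
REPEAT 4 [
  -- iteration 1/4 --
  FD 15: (0,0) -> (15,0) [heading=0, draw]
  FD 5: (15,0) -> (20,0) [heading=0, draw]
  FD 17: (20,0) -> (37,0) [heading=0, draw]
  REPEAT 3 [
    -- iteration 1/3 --
    RT 180: heading 0 -> 180
    LT 90: heading 180 -> 270
    BK 11: (37,0) -> (37,11) [heading=270, draw]
    -- iteration 2/3 --
    RT 180: heading 270 -> 90
    LT 90: heading 90 -> 180
    BK 11: (37,11) -> (48,11) [heading=180, draw]
    -- iteration 3/3 --
    RT 180: heading 180 -> 0
    LT 90: heading 0 -> 90
    BK 11: (48,11) -> (48,0) [heading=90, draw]
  ]
  -- iteration 2/4 --
  FD 15: (48,0) -> (48,15) [heading=90, draw]
  FD 5: (48,15) -> (48,20) [heading=90, draw]
  FD 17: (48,20) -> (48,37) [heading=90, draw]
  REPEAT 3 [
    -- iteration 1/3 --
    RT 180: heading 90 -> 270
    LT 90: heading 270 -> 0
    BK 11: (48,37) -> (37,37) [heading=0, draw]
    -- iteration 2/3 --
    RT 180: heading 0 -> 180
    LT 90: heading 180 -> 270
    BK 11: (37,37) -> (37,48) [heading=270, draw]
    -- iteration 3/3 --
    RT 180: heading 270 -> 90
    LT 90: heading 90 -> 180
    BK 11: (37,48) -> (48,48) [heading=180, draw]
  ]
  -- iteration 3/4 --
  FD 15: (48,48) -> (33,48) [heading=180, draw]
  FD 5: (33,48) -> (28,48) [heading=180, draw]
  FD 17: (28,48) -> (11,48) [heading=180, draw]
  REPEAT 3 [
    -- iteration 1/3 --
    RT 180: heading 180 -> 0
    LT 90: heading 0 -> 90
    BK 11: (11,48) -> (11,37) [heading=90, draw]
    -- iteration 2/3 --
    RT 180: heading 90 -> 270
    LT 90: heading 270 -> 0
    BK 11: (11,37) -> (0,37) [heading=0, draw]
    -- iteration 3/3 --
    RT 180: heading 0 -> 180
    LT 90: heading 180 -> 270
    BK 11: (0,37) -> (0,48) [heading=270, draw]
  ]
  -- iteration 4/4 --
  FD 15: (0,48) -> (0,33) [heading=270, draw]
  FD 5: (0,33) -> (0,28) [heading=270, draw]
  FD 17: (0,28) -> (0,11) [heading=270, draw]
  REPEAT 3 [
    -- iteration 1/3 --
    RT 180: heading 270 -> 90
    LT 90: heading 90 -> 180
    BK 11: (0,11) -> (11,11) [heading=180, draw]
    -- iteration 2/3 --
    RT 180: heading 180 -> 0
    LT 90: heading 0 -> 90
    BK 11: (11,11) -> (11,0) [heading=90, draw]
    -- iteration 3/3 --
    RT 180: heading 90 -> 270
    LT 90: heading 270 -> 0
    BK 11: (11,0) -> (0,0) [heading=0, draw]
  ]
]
Final: pos=(0,0), heading=0, 24 segment(s) drawn

Segment lengths:
  seg 1: (0,0) -> (15,0), length = 15
  seg 2: (15,0) -> (20,0), length = 5
  seg 3: (20,0) -> (37,0), length = 17
  seg 4: (37,0) -> (37,11), length = 11
  seg 5: (37,11) -> (48,11), length = 11
  seg 6: (48,11) -> (48,0), length = 11
  seg 7: (48,0) -> (48,15), length = 15
  seg 8: (48,15) -> (48,20), length = 5
  seg 9: (48,20) -> (48,37), length = 17
  seg 10: (48,37) -> (37,37), length = 11
  seg 11: (37,37) -> (37,48), length = 11
  seg 12: (37,48) -> (48,48), length = 11
  seg 13: (48,48) -> (33,48), length = 15
  seg 14: (33,48) -> (28,48), length = 5
  seg 15: (28,48) -> (11,48), length = 17
  seg 16: (11,48) -> (11,37), length = 11
  seg 17: (11,37) -> (0,37), length = 11
  seg 18: (0,37) -> (0,48), length = 11
  seg 19: (0,48) -> (0,33), length = 15
  seg 20: (0,33) -> (0,28), length = 5
  seg 21: (0,28) -> (0,11), length = 17
  seg 22: (0,11) -> (11,11), length = 11
  seg 23: (11,11) -> (11,0), length = 11
  seg 24: (11,0) -> (0,0), length = 11
Total = 280

Answer: 280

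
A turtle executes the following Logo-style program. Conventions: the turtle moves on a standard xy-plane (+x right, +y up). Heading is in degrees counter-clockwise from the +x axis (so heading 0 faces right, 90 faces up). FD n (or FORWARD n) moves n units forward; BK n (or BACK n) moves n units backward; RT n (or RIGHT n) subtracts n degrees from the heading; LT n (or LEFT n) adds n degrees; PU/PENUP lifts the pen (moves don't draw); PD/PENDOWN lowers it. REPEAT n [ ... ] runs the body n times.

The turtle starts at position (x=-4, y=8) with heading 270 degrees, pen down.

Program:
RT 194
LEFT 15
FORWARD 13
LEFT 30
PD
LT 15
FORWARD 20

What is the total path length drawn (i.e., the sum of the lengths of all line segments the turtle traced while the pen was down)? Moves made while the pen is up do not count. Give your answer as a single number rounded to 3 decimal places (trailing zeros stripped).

Answer: 33

Derivation:
Executing turtle program step by step:
Start: pos=(-4,8), heading=270, pen down
RT 194: heading 270 -> 76
LT 15: heading 76 -> 91
FD 13: (-4,8) -> (-4.227,20.998) [heading=91, draw]
LT 30: heading 91 -> 121
PD: pen down
LT 15: heading 121 -> 136
FD 20: (-4.227,20.998) -> (-18.614,34.891) [heading=136, draw]
Final: pos=(-18.614,34.891), heading=136, 2 segment(s) drawn

Segment lengths:
  seg 1: (-4,8) -> (-4.227,20.998), length = 13
  seg 2: (-4.227,20.998) -> (-18.614,34.891), length = 20
Total = 33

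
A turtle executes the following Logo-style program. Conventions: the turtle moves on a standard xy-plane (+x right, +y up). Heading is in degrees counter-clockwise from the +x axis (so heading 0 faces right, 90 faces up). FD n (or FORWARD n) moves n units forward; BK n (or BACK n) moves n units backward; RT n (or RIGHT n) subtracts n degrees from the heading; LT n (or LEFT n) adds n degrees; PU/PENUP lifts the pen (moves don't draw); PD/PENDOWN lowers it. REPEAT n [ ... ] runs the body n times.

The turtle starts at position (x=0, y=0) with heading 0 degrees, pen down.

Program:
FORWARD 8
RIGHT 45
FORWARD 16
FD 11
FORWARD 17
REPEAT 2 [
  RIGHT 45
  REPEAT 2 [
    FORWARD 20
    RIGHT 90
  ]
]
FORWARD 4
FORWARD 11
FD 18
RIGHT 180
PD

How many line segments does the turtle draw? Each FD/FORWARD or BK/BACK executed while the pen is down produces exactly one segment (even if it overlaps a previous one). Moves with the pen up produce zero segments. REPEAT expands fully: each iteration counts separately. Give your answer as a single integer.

Answer: 11

Derivation:
Executing turtle program step by step:
Start: pos=(0,0), heading=0, pen down
FD 8: (0,0) -> (8,0) [heading=0, draw]
RT 45: heading 0 -> 315
FD 16: (8,0) -> (19.314,-11.314) [heading=315, draw]
FD 11: (19.314,-11.314) -> (27.092,-19.092) [heading=315, draw]
FD 17: (27.092,-19.092) -> (39.113,-31.113) [heading=315, draw]
REPEAT 2 [
  -- iteration 1/2 --
  RT 45: heading 315 -> 270
  REPEAT 2 [
    -- iteration 1/2 --
    FD 20: (39.113,-31.113) -> (39.113,-51.113) [heading=270, draw]
    RT 90: heading 270 -> 180
    -- iteration 2/2 --
    FD 20: (39.113,-51.113) -> (19.113,-51.113) [heading=180, draw]
    RT 90: heading 180 -> 90
  ]
  -- iteration 2/2 --
  RT 45: heading 90 -> 45
  REPEAT 2 [
    -- iteration 1/2 --
    FD 20: (19.113,-51.113) -> (33.255,-36.971) [heading=45, draw]
    RT 90: heading 45 -> 315
    -- iteration 2/2 --
    FD 20: (33.255,-36.971) -> (47.397,-51.113) [heading=315, draw]
    RT 90: heading 315 -> 225
  ]
]
FD 4: (47.397,-51.113) -> (44.569,-53.941) [heading=225, draw]
FD 11: (44.569,-53.941) -> (36.79,-61.719) [heading=225, draw]
FD 18: (36.79,-61.719) -> (24.062,-74.447) [heading=225, draw]
RT 180: heading 225 -> 45
PD: pen down
Final: pos=(24.062,-74.447), heading=45, 11 segment(s) drawn
Segments drawn: 11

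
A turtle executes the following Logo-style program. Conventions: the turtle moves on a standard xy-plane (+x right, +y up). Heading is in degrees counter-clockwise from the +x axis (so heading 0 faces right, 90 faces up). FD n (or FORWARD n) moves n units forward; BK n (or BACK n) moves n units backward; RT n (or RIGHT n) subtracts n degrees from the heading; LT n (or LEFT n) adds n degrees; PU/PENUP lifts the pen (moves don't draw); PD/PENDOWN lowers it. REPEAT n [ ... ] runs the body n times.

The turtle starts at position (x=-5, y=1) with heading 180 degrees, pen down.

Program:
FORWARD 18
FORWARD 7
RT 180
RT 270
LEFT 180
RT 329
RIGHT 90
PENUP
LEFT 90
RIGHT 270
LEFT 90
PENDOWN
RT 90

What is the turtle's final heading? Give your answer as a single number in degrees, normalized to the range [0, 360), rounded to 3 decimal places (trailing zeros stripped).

Answer: 31

Derivation:
Executing turtle program step by step:
Start: pos=(-5,1), heading=180, pen down
FD 18: (-5,1) -> (-23,1) [heading=180, draw]
FD 7: (-23,1) -> (-30,1) [heading=180, draw]
RT 180: heading 180 -> 0
RT 270: heading 0 -> 90
LT 180: heading 90 -> 270
RT 329: heading 270 -> 301
RT 90: heading 301 -> 211
PU: pen up
LT 90: heading 211 -> 301
RT 270: heading 301 -> 31
LT 90: heading 31 -> 121
PD: pen down
RT 90: heading 121 -> 31
Final: pos=(-30,1), heading=31, 2 segment(s) drawn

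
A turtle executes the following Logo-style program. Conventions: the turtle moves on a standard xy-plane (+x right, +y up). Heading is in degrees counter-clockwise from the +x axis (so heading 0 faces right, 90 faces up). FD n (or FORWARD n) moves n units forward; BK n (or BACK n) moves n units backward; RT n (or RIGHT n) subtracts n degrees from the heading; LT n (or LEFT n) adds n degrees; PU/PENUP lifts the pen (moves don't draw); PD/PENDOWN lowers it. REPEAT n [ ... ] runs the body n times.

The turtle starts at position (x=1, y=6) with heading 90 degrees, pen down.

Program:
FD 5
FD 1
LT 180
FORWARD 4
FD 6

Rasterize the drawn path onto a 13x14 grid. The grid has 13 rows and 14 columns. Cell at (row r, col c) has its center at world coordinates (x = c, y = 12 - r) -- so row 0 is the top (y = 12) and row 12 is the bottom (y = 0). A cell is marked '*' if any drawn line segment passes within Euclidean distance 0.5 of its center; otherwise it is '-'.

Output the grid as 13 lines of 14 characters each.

Answer: -*------------
-*------------
-*------------
-*------------
-*------------
-*------------
-*------------
-*------------
-*------------
-*------------
-*------------
--------------
--------------

Derivation:
Segment 0: (1,6) -> (1,11)
Segment 1: (1,11) -> (1,12)
Segment 2: (1,12) -> (1,8)
Segment 3: (1,8) -> (1,2)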